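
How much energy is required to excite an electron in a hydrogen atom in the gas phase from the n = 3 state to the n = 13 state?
1.43 eV

The energy levels of a hydrogen-like atom are E_n = -13.6057 eV / n².

Energy at n = 3: E_3 = -13.6057 / 3² = -1.51174 eV
Energy at n = 13: E_13 = -13.6057 / 13² = -0.08051 eV

The excitation energy is the difference:
ΔE = E_13 - E_3
ΔE = -0.08051 - (-1.51174)
ΔE = 1.43 eV

Since this is positive, energy must be absorbed (photon absorption).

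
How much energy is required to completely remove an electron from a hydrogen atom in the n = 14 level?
0.069417 eV

The ionization energy is the energy needed to remove the electron completely (n → ∞).

For hydrogen, E_n = -13.6057 eV / n².

At n = 14: E_14 = -13.6057 / 14² = -0.069416837 eV
At n = ∞: E_∞ = 0 eV

Ionization energy = E_∞ - E_14 = 0 - (-0.069416837) = 0.069416837 eV
Ionization energy ≈ 0.069417 eV

This is also called the binding energy of the electron in state n = 14.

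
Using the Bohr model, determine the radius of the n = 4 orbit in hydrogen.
0.846684 nm (or 8.466835 Å)

The Bohr radius formula is:
r_n = n² a₀ / Z

where a₀ = 0.052917721 nm is the Bohr radius.

For H (Z = 1) at n = 4:
r_4 = 4² × 0.052917721 nm / 1
r_4 = 16 × 0.052917721 nm / 1
r_4 = 0.8466835 nm / 1
r_4 = 0.846684 nm

The electron orbits at approximately 0.846684 nm from the nucleus.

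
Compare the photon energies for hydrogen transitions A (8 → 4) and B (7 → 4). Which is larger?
8 → 4

Calculate the energy for each transition:

Transition 8 → 4:
ΔE₁ = |E_4 - E_8| = |-13.6057/4² - (-13.6057/8²)|
ΔE₁ = |-0.850356250 - (-0.212589063)| = 0.637767 eV

Transition 7 → 4:
ΔE₂ = |E_4 - E_7| = |-13.6057/4² - (-13.6057/7²)|
ΔE₂ = |-0.850356250 - (-0.277667347)| = 0.572689 eV

Since 0.637767 eV > 0.572689 eV, the transition 8 → 4 emits the more energetic photon.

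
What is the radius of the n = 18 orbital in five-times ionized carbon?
2.857557 nm (or 28.575569 Å)

The Bohr radius formula is:
r_n = n² a₀ / Z

where a₀ = 0.052917721 nm is the Bohr radius.

For C⁵⁺ (Z = 6) at n = 18:
r_18 = 18² × 0.052917721 nm / 6
r_18 = 324 × 0.052917721 nm / 6
r_18 = 17.1453416 nm / 6
r_18 = 2.857557 nm

The electron orbits at approximately 2.857557 nm from the nucleus.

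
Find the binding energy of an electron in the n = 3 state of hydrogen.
1.5117 eV

The ionization energy is the energy needed to remove the electron completely (n → ∞).

For hydrogen, E_n = -13.6057 eV / n².

At n = 3: E_3 = -13.6057 / 3² = -1.5117444 eV
At n = ∞: E_∞ = 0 eV

Ionization energy = E_∞ - E_3 = 0 - (-1.5117444) = 1.5117444 eV
Ionization energy ≈ 1.5117 eV

This is also called the binding energy of the electron in state n = 3.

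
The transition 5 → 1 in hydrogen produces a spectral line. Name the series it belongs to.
Lyman series

The spectral series in hydrogen are named based on the final (lower) energy level:
- Lyman series: n_final = 1 (ultraviolet)
- Balmer series: n_final = 2 (visible/near-UV)
- Paschen series: n_final = 3 (infrared)
- Brackett series: n_final = 4 (infrared)
- Pfund series: n_final = 5 (far infrared)

Since this transition ends at n = 1, it belongs to the Lyman series.

For reference, this 5 → 1 line has photon energy
ΔE = 13.6057 eV × (1/1² - 1/5²) = 13.06147200 eV,
corresponding to wavelength λ = hc/ΔE = 1239.84 eV·nm / 13.06147200 eV = 94.923451 nm in the ultraviolet region.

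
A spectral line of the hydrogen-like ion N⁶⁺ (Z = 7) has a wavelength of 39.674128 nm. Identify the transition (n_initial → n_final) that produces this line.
n = 8 → n = 4

First, find the photon energy from the wavelength (hc = 1239.84 eV·nm):
E = hc/λ = 1239.84 eV·nm / 39.674128 nm = 31.250592 eV

The energy levels of N⁶⁺ satisfy E_n = -13.6057 × 7² / n² eV, so an emission n_i → n_f releases
ΔE = 13.6057 × 7² × (1/n_f² − 1/n_i²) eV.

Setting ΔE equal to the photon energy:
1/n_f² − 1/n_i² = 31.250592 / (13.6057 × 7²) = 0.046875000

Since 1/n_i² must be positive, we need 1/n_f² > 0.046875000, i.e. n_f ≤ 4. For each allowed n_f, solve n_i = (1/n_f² − 0.046875000)^(−1/2) and check whether it is a whole number:
  n_f = 1: 1/n_i² = 1.000000000 − 0.046875000 = 0.953125000 → n_i = 1.024  (not an integer) ✗
  n_f = 2: 1/n_i² = 0.250000000 − 0.046875000 = 0.203125000 → n_i = 2.219  (not an integer) ✗
  n_f = 3: 1/n_i² = 0.111111111 − 0.046875000 = 0.064236111 → n_i = 3.946  (not an integer) ✗
  n_f = 4: 1/n_i² = 0.062500000 − 0.046875000 = 0.015625000 → n_i = 8.000  → integer, n_i = 8 ✓

Only n_f = 4 gives an integer upper level, n_i = 8.

The transition is from n = 8 to n = 4 (emission).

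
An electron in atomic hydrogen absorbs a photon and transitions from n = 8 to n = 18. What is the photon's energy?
0.171 eV

The energy levels of a hydrogen-like atom are E_n = -13.6057 eV / n².

Energy at n = 8: E_8 = -13.6057 / 8² = -0.212589 eV
Energy at n = 18: E_18 = -13.6057 / 18² = -0.041993 eV

The excitation energy is the difference:
ΔE = E_18 - E_8
ΔE = -0.041993 - (-0.212589)
ΔE = 0.171 eV

Since this is positive, energy must be absorbed (photon absorption).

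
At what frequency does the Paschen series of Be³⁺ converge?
5.85e+15 Hz

The series limit corresponds to the transition from n = ∞ to n = 3.
This is the highest energy (shortest wavelength) transition in the Paschen series.

E_∞ = 0 eV
E_3 = -13.6057 × 4² / 3² = -24.1879111 eV

Energy at series limit:
ΔE = E_∞ - E_3 = 0 - (-24.1879111) = 24.1879111 eV
E = 24.1879111 eV × (1.602177 × 10⁻¹⁹ J/eV) = 3.8753e-18 J
f = E/h = 3.8753e-18 J / (6.62607 × 10⁻³⁴ J·s) = 5.85e+15 Hz

This energy equals the ionization energy from the n = 3 state of Be³⁺.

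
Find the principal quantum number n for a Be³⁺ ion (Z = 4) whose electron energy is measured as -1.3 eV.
n = 13

The exact energy levels follow E_n = -13.6057 Z² / n² eV with Z = 4.

The measured value (-1.3 eV) is reported to only 2 significant figures, so we must test candidate n values and see which one matches to that precision.

Candidate energies:
  n = 11:  E = -13.6057 × 4² / 11² = -1.79910 eV
  n = 12:  E = -13.6057 × 4² / 12² = -1.51174 eV
  n = 13:  E = -13.6057 × 4² / 13² = -1.28811 eV  ← matches
  n = 14:  E = -13.6057 × 4² / 14² = -1.11067 eV
  n = 15:  E = -13.6057 × 4² / 15² = -0.96752 eV

Checking against the measurement of -1.3 eV (2 sig figs), only n = 13 agrees:
E_13 = -1.28811 eV, which rounds to -1.3 eV ✓

Therefore n = 13.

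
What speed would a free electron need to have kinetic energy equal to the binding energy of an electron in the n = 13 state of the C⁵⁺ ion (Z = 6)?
1.01e+06 m/s (or 0.34% of c)

The binding energy at n = 13 for C⁵⁺ is:
E_13 = -13.6057 × 6²/13² = -2.89826 eV
|E_13| = 2.89826 eV

Convert to Joules:
KE = 2.89826 eV × (1.602177 × 10⁻¹⁹ J/eV) = 4.6435e-19 J

Using KE = ½mv²:
v = √(2·KE/m_e)
v = √(2 × 4.6435e-19 J / 9.10938 × 10⁻³¹ kg)
v = 1.01e+06 m/s

This is approximately 0.34% the speed of light.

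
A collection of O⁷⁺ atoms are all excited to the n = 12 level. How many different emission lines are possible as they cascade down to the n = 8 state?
10

The electron can occupy levels n = 8, 9, ..., 12 during de-excitation — that is m = 12 - 8 + 1 = 5 distinct levels.

The number of distinct spectral lines equals the number of ways to choose 2 of these m levels (each pair gives one possible emission transition):

Number of lines = m(m-1)/2 = 5×4/2 = 10

These correspond to all possible transitions between the 5 levels:
12 → 11, 12 → 10, 12 → 9, 12 → 8, 11 → 10, 11 → 9, 11 → 8, 10 → 9...

Each transition produces a photon with a unique energy (and thus wavelength). This count does not depend on Z.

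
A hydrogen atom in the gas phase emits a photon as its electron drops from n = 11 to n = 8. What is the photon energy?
0.10 eV

The energy levels are E_n = -13.6057 eV / n².

Energy at n = 11: E_11 = -13.6057 / 11² = -0.11244 eV
Energy at n = 8: E_8 = -13.6057 / 8² = -0.21259 eV

For emission (electron falling to lower state), the photon energy is:
E_photon = E_11 - E_8 = |-0.11244 - (-0.21259)|
E_photon = 0.10 eV

This energy is carried away by the emitted photon.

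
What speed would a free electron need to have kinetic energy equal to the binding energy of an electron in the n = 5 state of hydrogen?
4.375e+05 m/s (or 0.145947% of c)

The binding energy at n = 5 for hydrogen is:
E_5 = -13.6057/5² = -0.54422800 eV
|E_5| = 0.54422800 eV

Convert to Joules:
KE = 0.54422800 eV × (1.602177 × 10⁻¹⁹ J/eV) = 8.71950e-20 J

Using KE = ½mv²:
v = √(2·KE/m_e)
v = √(2 × 8.71950e-20 J / 9.10938 × 10⁻³¹ kg)
v = 4.375e+05 m/s

This is approximately 0.145947% the speed of light.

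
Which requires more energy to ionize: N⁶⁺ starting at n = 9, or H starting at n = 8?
N⁶⁺ at n = 9 (E = -8.2306 eV)

Using E_n = -13.6057 Z² / n² eV:

N⁶⁺ (Z = 7) at n = 9:
E = -13.6057 × 7² / 9² = -13.6057 × 49 / 81 = -8.2306086 eV

H (Z = 1) at n = 8:
E = -13.6057 × 1² / 8² = -13.6057 × 1 / 64 = -0.2125891 eV

Since -8.2306086 eV < -0.2125891 eV,
N⁶⁺ at n = 9 is more tightly bound (requires more energy to ionize).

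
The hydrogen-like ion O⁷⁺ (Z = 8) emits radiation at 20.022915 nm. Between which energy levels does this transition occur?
n = 5 → n = 3

First, find the photon energy from the wavelength (hc = 1239.84 eV·nm):
E = hc/λ = 1239.84 eV·nm / 20.022915 nm = 61.921054 eV

The energy levels of O⁷⁺ satisfy E_n = -13.6057 × 8² / n² eV, so an emission n_i → n_f releases
ΔE = 13.6057 × 8² × (1/n_f² − 1/n_i²) eV.

Setting ΔE equal to the photon energy:
1/n_f² − 1/n_i² = 61.921054 / (13.6057 × 8²) = 0.071111113

Since 1/n_i² must be positive, we need 1/n_f² > 0.071111113, i.e. n_f ≤ 3. For each allowed n_f, solve n_i = (1/n_f² − 0.071111113)^(−1/2) and check whether it is a whole number:
  n_f = 1: 1/n_i² = 1.000000000 − 0.071111113 = 0.928888887 → n_i = 1.038  (not an integer) ✗
  n_f = 2: 1/n_i² = 0.250000000 − 0.071111113 = 0.178888887 → n_i = 2.364  (not an integer) ✗
  n_f = 3: 1/n_i² = 0.111111111 − 0.071111113 = 0.039999998 → n_i = 5.000  → integer, n_i = 5 ✓

Only n_f = 3 gives an integer upper level, n_i = 5.

The transition is from n = 5 to n = 3 (emission).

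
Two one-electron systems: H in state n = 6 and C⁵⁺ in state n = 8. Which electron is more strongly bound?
C⁵⁺ at n = 8 (E = -7.653206 eV)

Using E_n = -13.6057 Z² / n² eV:

H (Z = 1) at n = 6:
E = -13.6057 × 1² / 6² = -13.6057 × 1 / 36 = -0.377936111 eV

C⁵⁺ (Z = 6) at n = 8:
E = -13.6057 × 6² / 8² = -13.6057 × 36 / 64 = -7.653206250 eV

Since -7.653206250 eV < -0.377936111 eV,
C⁵⁺ at n = 8 is more tightly bound (requires more energy to ionize).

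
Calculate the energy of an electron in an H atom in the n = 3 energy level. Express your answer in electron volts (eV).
-1.512 eV

The energy levels of a hydrogen-like atom are given by:
E_n = -13.6057 eV / n²

For n = 3:
E_3 = -13.6057 eV / 3²
E_3 = -13.6057 eV / 9
E_3 = -1.512 eV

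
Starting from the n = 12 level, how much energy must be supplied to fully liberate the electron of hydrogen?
0.09448 eV

The ionization energy is the energy needed to remove the electron completely (n → ∞).

For hydrogen, E_n = -13.6057 eV / n².

At n = 12: E_12 = -13.6057 / 12² = -0.09448403 eV
At n = ∞: E_∞ = 0 eV

Ionization energy = E_∞ - E_12 = 0 - (-0.09448403) = 0.09448403 eV
Ionization energy ≈ 0.09448 eV

This is also called the binding energy of the electron in state n = 12.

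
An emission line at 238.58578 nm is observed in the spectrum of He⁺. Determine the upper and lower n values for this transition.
n = 8 → n = 3

First, find the photon energy from the wavelength (hc = 1239.84 eV·nm):
E = hc/λ = 1239.84 eV·nm / 238.58578 nm = 5.1966215 eV

The energy levels of He⁺ satisfy E_n = -13.6057 × 2² / n² eV, so an emission n_i → n_f releases
ΔE = 13.6057 × 2² × (1/n_f² − 1/n_i²) eV.

Setting ΔE equal to the photon energy:
1/n_f² − 1/n_i² = 5.1966215 / (13.6057 × 2²) = 0.095486111

Since 1/n_i² must be positive, we need 1/n_f² > 0.095486111, i.e. n_f ≤ 3. For each allowed n_f, solve n_i = (1/n_f² − 0.095486111)^(−1/2) and check whether it is a whole number:
  n_f = 1: 1/n_i² = 1.000000000 − 0.095486111 = 0.904513889 → n_i = 1.051  (not an integer) ✗
  n_f = 2: 1/n_i² = 0.250000000 − 0.095486111 = 0.154513889 → n_i = 2.544  (not an integer) ✗
  n_f = 3: 1/n_i² = 0.111111111 − 0.095486111 = 0.015625000 → n_i = 8.000  → integer, n_i = 8 ✓

Only n_f = 3 gives an integer upper level, n_i = 8.

The transition is from n = 8 to n = 3 (emission).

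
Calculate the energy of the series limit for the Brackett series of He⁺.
3.40 eV

The series limit corresponds to the transition from n = ∞ to n = 4.
This is the highest energy (shortest wavelength) transition in the Brackett series.

E_∞ = 0 eV
E_4 = -13.6057 × 2² / 4² = -3.40 eV

Energy at series limit:
ΔE = E_∞ - E_4 = 0 - (-3.40) = 3.40 eV

This energy equals the ionization energy from the n = 4 state of He⁺.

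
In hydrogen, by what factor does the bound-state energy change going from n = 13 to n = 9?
2.0864

Using E_n = -13.6057 Z² / n² eV with Z = 1:

E_9 = -13.6057 / 9² = -13.6057 / 81 = -0.1679716049 eV
E_13 = -13.6057 / 13² = -13.6057 / 169 = -0.0805071006 eV

The ratio is:
E_9/E_13 = (-0.1679716049) / (-0.0805071006)
E_9/E_13 = (-13.6057/81) / (-13.6057/169)
E_9/E_13 = 169/81
E_9/E_13 = 2.0864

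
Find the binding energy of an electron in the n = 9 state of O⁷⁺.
10.750183 eV

The ionization energy is the energy needed to remove the electron completely (n → ∞).

For a hydrogen-like ion with Z = 8, E_n = -13.6057 Z² / n² eV.

At n = 9: E_9 = -13.6057 × 8² / 9² = -10.750182716 eV
At n = ∞: E_∞ = 0 eV

Ionization energy = E_∞ - E_9 = 0 - (-10.750182716) = 10.750182716 eV
Ionization energy ≈ 10.750183 eV

This is also called the binding energy of the electron in state n = 9.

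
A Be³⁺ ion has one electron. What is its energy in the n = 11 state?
-1.80 eV

For hydrogen-like ions, the energy levels scale with Z²:
E_n = -13.6057 Z² / n² eV

For Be³⁺ (Z = 4) at n = 11:
E_11 = -13.6057 × 4² / 11²
E_11 = -13.6057 × 16 / 121
E_11 = -217.6912 / 121
E_11 = -1.80 eV

The energy is 16 times more negative than hydrogen at the same n due to the stronger nuclear charge.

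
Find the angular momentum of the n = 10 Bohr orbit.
1.0546e-33 J·s (or 10ℏ)

In the Bohr model, angular momentum is quantized:
L = nℏ

where ℏ = h/(2π) = 1.054572e-34 J·s

For n = 10:
L = 10 × 1.054572e-34 J·s
L = 1.0546e-33 J·s

This can also be written as L = 10ℏ.
The angular momentum is an integer multiple of the reduced Planck constant.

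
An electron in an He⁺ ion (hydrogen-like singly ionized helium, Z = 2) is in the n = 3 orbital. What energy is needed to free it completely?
6.0470 eV

The ionization energy is the energy needed to remove the electron completely (n → ∞).

For a hydrogen-like ion with Z = 2, E_n = -13.6057 Z² / n² eV.

At n = 3: E_3 = -13.6057 × 2² / 3² = -6.0469778 eV
At n = ∞: E_∞ = 0 eV

Ionization energy = E_∞ - E_3 = 0 - (-6.0469778) = 6.0469778 eV
Ionization energy ≈ 6.0470 eV

This is also called the binding energy of the electron in state n = 3.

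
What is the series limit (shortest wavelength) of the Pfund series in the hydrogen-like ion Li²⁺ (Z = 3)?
253.13 nm

The series limit corresponds to the transition from n = ∞ to n = 5.
This is the highest energy (shortest wavelength) transition in the Pfund series.

E_∞ = 0 eV
E_5 = -13.6057 × 3² / 5² = -4.898052 eV

Energy at series limit:
ΔE = E_∞ - E_5 = 0 - (-4.898052) = 4.898052 eV
λ = hc/E = 1239.84 eV·nm / 4.898052 eV = 253.13 nm

This energy equals the ionization energy from the n = 5 state of Li²⁺.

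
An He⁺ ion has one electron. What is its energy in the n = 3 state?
-6.05 eV

For hydrogen-like ions, the energy levels scale with Z²:
E_n = -13.6057 Z² / n² eV

For He⁺ (Z = 2) at n = 3:
E_3 = -13.6057 × 2² / 3²
E_3 = -13.6057 × 4 / 9
E_3 = -54.4228 / 9
E_3 = -6.05 eV

The energy is 4 times more negative than hydrogen at the same n due to the stronger nuclear charge.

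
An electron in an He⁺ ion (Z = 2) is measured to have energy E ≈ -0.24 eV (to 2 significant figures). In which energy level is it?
n = 15

The exact energy levels follow E_n = -13.6057 Z² / n² eV with Z = 2.

The measured value (-0.24 eV) is reported to only 2 significant figures, so we must test candidate n values and see which one matches to that precision.

Candidate energies:
  n = 13:  E = -13.6057 × 2² / 13² = -0.32203 eV
  n = 14:  E = -13.6057 × 2² / 14² = -0.27767 eV
  n = 15:  E = -13.6057 × 2² / 15² = -0.24188 eV  ← matches
  n = 16:  E = -13.6057 × 2² / 16² = -0.21259 eV
  n = 17:  E = -13.6057 × 2² / 17² = -0.18831 eV

Checking against the measurement of -0.24 eV (2 sig figs), only n = 15 agrees:
E_15 = -0.24188 eV, which rounds to -0.24 eV ✓

Therefore n = 15.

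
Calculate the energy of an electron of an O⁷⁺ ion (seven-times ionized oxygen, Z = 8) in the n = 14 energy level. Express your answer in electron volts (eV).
-4.44 eV

The energy levels of a hydrogen-like atom are given by:
E_n = -13.6057 Z² / n² eV  (with Z = 8 for O⁷⁺)

For n = 14:
E_14 = -13.6057 × 8² / 14²
E_14 = -13.6057 × 64 / 196
E_14 = -4.44 eV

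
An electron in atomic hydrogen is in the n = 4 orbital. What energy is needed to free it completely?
0.850356 eV

The ionization energy is the energy needed to remove the electron completely (n → ∞).

For hydrogen, E_n = -13.6057 eV / n².

At n = 4: E_4 = -13.6057 / 4² = -0.850356250 eV
At n = ∞: E_∞ = 0 eV

Ionization energy = E_∞ - E_4 = 0 - (-0.850356250) = 0.850356250 eV
Ionization energy ≈ 0.850356 eV

This is also called the binding energy of the electron in state n = 4.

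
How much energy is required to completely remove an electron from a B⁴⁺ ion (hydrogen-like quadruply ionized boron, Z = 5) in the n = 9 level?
4.20 eV

The ionization energy is the energy needed to remove the electron completely (n → ∞).

For a hydrogen-like ion with Z = 5, E_n = -13.6057 Z² / n² eV.

At n = 9: E_9 = -13.6057 × 5² / 9² = -4.19929 eV
At n = ∞: E_∞ = 0 eV

Ionization energy = E_∞ - E_9 = 0 - (-4.19929) = 4.19929 eV
Ionization energy ≈ 4.20 eV

This is also called the binding energy of the electron in state n = 9.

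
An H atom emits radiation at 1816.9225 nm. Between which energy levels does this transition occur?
n = 9 → n = 4

First, find the photon energy from the wavelength (hc = 1239.84 eV·nm):
E = hc/λ = 1239.84 eV·nm / 1816.9225 nm = 0.68238464 eV

The energy levels of hydrogen satisfy E_n = -13.6057 / n² eV, so an emission n_i → n_f releases
ΔE = 13.6057 × (1/n_f² − 1/n_i²) eV.

Setting ΔE equal to the photon energy:
1/n_f² − 1/n_i² = 0.68238464 / 13.6057 = 0.050154321

Since 1/n_i² must be positive, we need 1/n_f² > 0.050154321, i.e. n_f ≤ 4. For each allowed n_f, solve n_i = (1/n_f² − 0.050154321)^(−1/2) and check whether it is a whole number:
  n_f = 1: 1/n_i² = 1.000000000 − 0.050154321 = 0.949845679 → n_i = 1.026  (not an integer) ✗
  n_f = 2: 1/n_i² = 0.250000000 − 0.050154321 = 0.199845679 → n_i = 2.237  (not an integer) ✗
  n_f = 3: 1/n_i² = 0.111111111 − 0.050154321 = 0.060956790 → n_i = 4.050  (not an integer) ✗
  n_f = 4: 1/n_i² = 0.062500000 − 0.050154321 = 0.012345679 → n_i = 9.000  → integer, n_i = 9 ✓

Only n_f = 4 gives an integer upper level, n_i = 9.

The transition is from n = 9 to n = 4 (emission).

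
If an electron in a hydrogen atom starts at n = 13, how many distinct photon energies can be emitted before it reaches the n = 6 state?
28

The electron can occupy levels n = 6, 7, ..., 13 during de-excitation — that is m = 13 - 6 + 1 = 8 distinct levels.

The number of distinct spectral lines equals the number of ways to choose 2 of these m levels (each pair gives one possible emission transition):

Number of lines = m(m-1)/2 = 8×7/2 = 28

These correspond to all possible transitions between the 8 levels:
13 → 12, 13 → 11, 13 → 10, 13 → 9, 13 → 8, 13 → 7, 13 → 6, 12 → 11...

Each transition produces a photon with a unique energy (and thus wavelength). This count does not depend on Z.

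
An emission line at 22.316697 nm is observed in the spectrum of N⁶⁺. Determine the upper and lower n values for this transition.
n = 6 → n = 3

First, find the photon energy from the wavelength (hc = 1239.84 eV·nm):
E = hc/λ = 1239.84 eV·nm / 22.316697 nm = 55.556609 eV

The energy levels of N⁶⁺ satisfy E_n = -13.6057 × 7² / n² eV, so an emission n_i → n_f releases
ΔE = 13.6057 × 7² × (1/n_f² − 1/n_i²) eV.

Setting ΔE equal to the photon energy:
1/n_f² − 1/n_i² = 55.556609 / (13.6057 × 7²) = 0.083333334

Since 1/n_i² must be positive, we need 1/n_f² > 0.083333334, i.e. n_f ≤ 3. For each allowed n_f, solve n_i = (1/n_f² − 0.083333334)^(−1/2) and check whether it is a whole number:
  n_f = 1: 1/n_i² = 1.000000000 − 0.083333334 = 0.916666666 → n_i = 1.044  (not an integer) ✗
  n_f = 2: 1/n_i² = 0.250000000 − 0.083333334 = 0.166666666 → n_i = 2.449  (not an integer) ✗
  n_f = 3: 1/n_i² = 0.111111111 − 0.083333334 = 0.027777777 → n_i = 6.000  → integer, n_i = 6 ✓

Only n_f = 3 gives an integer upper level, n_i = 6.

The transition is from n = 6 to n = 3 (emission).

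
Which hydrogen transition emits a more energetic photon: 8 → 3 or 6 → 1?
6 → 1

Calculate the energy for each transition:

Transition 8 → 3:
ΔE₁ = |E_3 - E_8| = |-13.6057/3² - (-13.6057/8²)|
ΔE₁ = |-1.511744444444 - (-0.212589062500)| = 1.299155382 eV

Transition 6 → 1:
ΔE₂ = |E_1 - E_6| = |-13.6057/1² - (-13.6057/6²)|
ΔE₂ = |-13.605700000000 - (-0.377936111111)| = 13.227763889 eV

Since 13.227763889 eV > 1.299155382 eV, the transition 6 → 1 emits the more energetic photon.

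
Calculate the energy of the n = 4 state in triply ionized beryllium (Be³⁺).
-13.61 eV

For hydrogen-like ions, the energy levels scale with Z²:
E_n = -13.6057 Z² / n² eV

For Be³⁺ (Z = 4) at n = 4:
E_4 = -13.6057 × 4² / 4²
E_4 = -13.6057 × 16 / 16
E_4 = -217.6912 / 16
E_4 = -13.61 eV

The energy is 16 times more negative than hydrogen at the same n due to the stronger nuclear charge.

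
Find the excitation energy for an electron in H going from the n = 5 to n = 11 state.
0.432 eV

The energy levels of a hydrogen-like atom are E_n = -13.6057 eV / n².

Energy at n = 5: E_5 = -13.6057 / 5² = -0.544228 eV
Energy at n = 11: E_11 = -13.6057 / 11² = -0.112444 eV

The excitation energy is the difference:
ΔE = E_11 - E_5
ΔE = -0.112444 - (-0.544228)
ΔE = 0.432 eV

Since this is positive, energy must be absorbed (photon absorption).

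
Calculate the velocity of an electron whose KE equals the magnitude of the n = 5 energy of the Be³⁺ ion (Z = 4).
1.75e+06 m/s (or 0.5838% of c)

The binding energy at n = 5 for Be³⁺ is:
E_5 = -13.6057 × 4²/5² = -8.707648 eV
|E_5| = 8.707648 eV

Convert to Joules:
KE = 8.707648 eV × (1.602177 × 10⁻¹⁹ J/eV) = 1.3951e-18 J

Using KE = ½mv²:
v = √(2·KE/m_e)
v = √(2 × 1.3951e-18 J / 9.10938 × 10⁻³¹ kg)
v = 1.75e+06 m/s

This is approximately 0.5838% the speed of light.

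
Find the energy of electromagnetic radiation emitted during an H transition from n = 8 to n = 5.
0.332 eV

The energy levels are E_n = -13.6057 eV / n².

Energy at n = 8: E_8 = -13.6057 / 8² = -0.212589 eV
Energy at n = 5: E_5 = -13.6057 / 5² = -0.544228 eV

For emission (electron falling to lower state), the photon energy is:
E_photon = E_8 - E_5 = |-0.212589 - (-0.544228)|
E_photon = 0.332 eV

This energy is carried away by the emitted photon.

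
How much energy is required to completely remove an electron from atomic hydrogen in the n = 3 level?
1.512 eV

The ionization energy is the energy needed to remove the electron completely (n → ∞).

For hydrogen, E_n = -13.6057 eV / n².

At n = 3: E_3 = -13.6057 / 3² = -1.511744 eV
At n = ∞: E_∞ = 0 eV

Ionization energy = E_∞ - E_3 = 0 - (-1.511744) = 1.511744 eV
Ionization energy ≈ 1.512 eV

This is also called the binding energy of the electron in state n = 3.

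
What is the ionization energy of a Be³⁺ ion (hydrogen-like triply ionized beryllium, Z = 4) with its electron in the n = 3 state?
24.18791 eV

The ionization energy is the energy needed to remove the electron completely (n → ∞).

For a hydrogen-like ion with Z = 4, E_n = -13.6057 Z² / n² eV.

At n = 3: E_3 = -13.6057 × 4² / 3² = -24.18791111 eV
At n = ∞: E_∞ = 0 eV

Ionization energy = E_∞ - E_3 = 0 - (-24.18791111) = 24.18791111 eV
Ionization energy ≈ 24.18791 eV

This is also called the binding energy of the electron in state n = 3.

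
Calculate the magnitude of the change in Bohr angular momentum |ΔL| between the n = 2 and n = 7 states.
5.273e-34 J·s (or 5ℏ)

In the Bohr model, L_n = nℏ where ℏ = 1.05457e-34 J·s.

L_7 = 7ℏ = 7.38199e-34 J·s
L_2 = 2ℏ = 2.10914e-34 J·s

ΔL = L_7 - L_2 = (7 - 2)ℏ = 5ℏ
ΔL = 5 × 1.05457e-34 J·s = 5.273e-34 J·s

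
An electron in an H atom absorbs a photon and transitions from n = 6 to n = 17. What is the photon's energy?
0.3309 eV

The energy levels of a hydrogen-like atom are E_n = -13.6057 eV / n².

Energy at n = 6: E_6 = -13.6057 / 6² = -0.3779361 eV
Energy at n = 17: E_17 = -13.6057 / 17² = -0.0470785 eV

The excitation energy is the difference:
ΔE = E_17 - E_6
ΔE = -0.0470785 - (-0.3779361)
ΔE = 0.3309 eV

Since this is positive, energy must be absorbed (photon absorption).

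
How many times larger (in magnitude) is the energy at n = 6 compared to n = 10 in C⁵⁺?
2.7778

Using E_n = -13.6057 Z² / n² eV with Z = 6:

E_6 = -13.6057 × 6² / 6² = -489.8052 / 36 = -13.6057000000 eV
E_10 = -13.6057 × 6² / 10² = -489.8052 / 100 = -4.8980520000 eV

The ratio is:
E_6/E_10 = (-13.6057000000) / (-4.8980520000)
E_6/E_10 = (-489.8052/36) / (-489.8052/100)
E_6/E_10 = 100/36
E_6/E_10 = 2.7778
(Note: the Z² factors cancel in the ratio.)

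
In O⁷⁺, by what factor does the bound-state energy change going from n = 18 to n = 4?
20.2500

Using E_n = -13.6057 Z² / n² eV with Z = 8:

E_4 = -13.6057 × 8² / 4² = -870.7648 / 16 = -54.4228000000 eV
E_18 = -13.6057 × 8² / 18² = -870.7648 / 324 = -2.6875456790 eV

The ratio is:
E_4/E_18 = (-54.4228000000) / (-2.6875456790)
E_4/E_18 = (-870.7648/16) / (-870.7648/324)
E_4/E_18 = 324/16
E_4/E_18 = 20.2500
(Note: the Z² factors cancel in the ratio.)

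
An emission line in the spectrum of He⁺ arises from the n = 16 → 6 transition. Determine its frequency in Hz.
3.14134e+14 Hz

First, find the transition energy:
E_16 = -13.6057 × 2² / 16² = -0.21258906 eV
E_6 = -13.6057 × 2² / 6² = -1.51174444 eV
|ΔE| = |E_6 - E_16| = 1.29915538 eV

Convert to Joules: E = 1.29915538 eV × (1.602177 × 10⁻¹⁹ J/eV) = 2.0814769e-19 J

Using E = hf:
f = E/h = 2.0814769e-19 J / (6.62607 × 10⁻³⁴ J·s)
f = 3.14134e+14 Hz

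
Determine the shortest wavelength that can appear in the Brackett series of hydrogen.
1458.024 nm

The series limit corresponds to the transition from n = ∞ to n = 4.
This is the highest energy (shortest wavelength) transition in the Brackett series.

E_∞ = 0 eV
E_4 = -13.6057 / 4² = -0.850356250 eV

Energy at series limit:
ΔE = E_∞ - E_4 = 0 - (-0.850356250) = 0.850356250 eV
λ = hc/E = 1239.84 eV·nm / 0.850356250 eV = 1458.024 nm

This energy equals the ionization energy from the n = 4 state of hydrogen.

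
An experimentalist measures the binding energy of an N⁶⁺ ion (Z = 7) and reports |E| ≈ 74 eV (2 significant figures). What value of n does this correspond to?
n = 3

The exact energy levels follow E_n = -13.6057 Z² / n² eV with Z = 7.

The measured value (-74 eV) is reported to only 2 significant figures, so we must test candidate n values and see which one matches to that precision.

Candidate energies:
  n = 1:  E = -13.6057 × 7² / 1² = -666.67930 eV
  n = 2:  E = -13.6057 × 7² / 2² = -166.66983 eV
  n = 3:  E = -13.6057 × 7² / 3² = -74.07548 eV  ← matches
  n = 4:  E = -13.6057 × 7² / 4² = -41.66746 eV
  n = 5:  E = -13.6057 × 7² / 5² = -26.66717 eV

Checking against the measurement of -74 eV (2 sig figs), only n = 3 agrees:
E_3 = -74.07548 eV, which rounds to -74 eV ✓

Therefore n = 3.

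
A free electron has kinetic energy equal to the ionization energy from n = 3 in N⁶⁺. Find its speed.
5.10462e+06 m/s (or 1.70% of c)

The binding energy at n = 3 for N⁶⁺ is:
E_3 = -13.6057 × 7²/3² = -74.0754778 eV
|E_3| = 74.0754778 eV

Convert to Joules:
KE = 74.0754778 eV × (1.602177 × 10⁻¹⁹ J/eV) = 1.1868203e-17 J

Using KE = ½mv²:
v = √(2·KE/m_e)
v = √(2 × 1.1868203e-17 J / 9.10938 × 10⁻³¹ kg)
v = 5.10462e+06 m/s

This is approximately 1.70% the speed of light.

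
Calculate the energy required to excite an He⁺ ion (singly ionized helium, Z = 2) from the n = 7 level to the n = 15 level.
0.86879 eV

The energy levels of a hydrogen-like atom are E_n = -13.6057 Z² eV / n².

Energy at n = 7: E_7 = -13.6057 × 2² / 7² = -1.11066939 eV
Energy at n = 15: E_15 = -13.6057 × 2² / 15² = -0.24187911 eV

The excitation energy is the difference:
ΔE = E_15 - E_7
ΔE = -0.24187911 - (-1.11066939)
ΔE = 0.86879 eV

Since this is positive, energy must be absorbed (photon absorption).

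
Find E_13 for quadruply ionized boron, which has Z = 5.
-2.01268 eV

For hydrogen-like ions, the energy levels scale with Z²:
E_n = -13.6057 Z² / n² eV

For B⁴⁺ (Z = 5) at n = 13:
E_13 = -13.6057 × 5² / 13²
E_13 = -13.6057 × 25 / 169
E_13 = -340.1425 / 169
E_13 = -2.01268 eV

The energy is 25 times more negative than hydrogen at the same n due to the stronger nuclear charge.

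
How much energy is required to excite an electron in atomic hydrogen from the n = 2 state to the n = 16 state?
3.348278 eV

The energy levels of a hydrogen-like atom are E_n = -13.6057 eV / n².

Energy at n = 2: E_2 = -13.6057 / 2² = -3.401425000 eV
Energy at n = 16: E_16 = -13.6057 / 16² = -0.053147266 eV

The excitation energy is the difference:
ΔE = E_16 - E_2
ΔE = -0.053147266 - (-3.401425000)
ΔE = 3.348278 eV

Since this is positive, energy must be absorbed (photon absorption).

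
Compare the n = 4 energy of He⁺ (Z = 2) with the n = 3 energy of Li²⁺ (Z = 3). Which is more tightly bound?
Li²⁺ at n = 3 (E = -13.60570 eV)

Using E_n = -13.6057 Z² / n² eV:

He⁺ (Z = 2) at n = 4:
E = -13.6057 × 2² / 4² = -13.6057 × 4 / 16 = -3.40142500 eV

Li²⁺ (Z = 3) at n = 3:
E = -13.6057 × 3² / 3² = -13.6057 × 9 / 9 = -13.60570000 eV

Since -13.60570000 eV < -3.40142500 eV,
Li²⁺ at n = 3 is more tightly bound (requires more energy to ionize).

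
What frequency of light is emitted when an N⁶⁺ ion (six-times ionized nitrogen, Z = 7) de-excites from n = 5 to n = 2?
3.385e+16 Hz

First, find the transition energy:
E_5 = -13.6057 × 7² / 5² = -26.667172 eV
E_2 = -13.6057 × 7² / 2² = -166.669825 eV
|ΔE| = |E_2 - E_5| = 140.002653 eV

Convert to Joules: E = 140.002653 eV × (1.602177 × 10⁻¹⁹ J/eV) = 2.24309e-17 J

Using E = hf:
f = E/h = 2.24309e-17 J / (6.62607 × 10⁻³⁴ J·s)
f = 3.385e+16 Hz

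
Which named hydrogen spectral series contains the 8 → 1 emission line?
Lyman series

The spectral series in hydrogen are named based on the final (lower) energy level:
- Lyman series: n_final = 1 (ultraviolet)
- Balmer series: n_final = 2 (visible/near-UV)
- Paschen series: n_final = 3 (infrared)
- Brackett series: n_final = 4 (infrared)
- Pfund series: n_final = 5 (far infrared)

Since this transition ends at n = 1, it belongs to the Lyman series.

For reference, this 8 → 1 line has photon energy
ΔE = 13.6057 eV × (1/1² - 1/8²) = 13.39311 eV,
corresponding to wavelength λ = hc/ΔE = 1239.84 eV·nm / 13.39311 eV = 92.573 nm in the ultraviolet region.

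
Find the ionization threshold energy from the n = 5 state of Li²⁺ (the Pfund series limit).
4.89805 eV

The series limit corresponds to the transition from n = ∞ to n = 5.
This is the highest energy (shortest wavelength) transition in the Pfund series.

E_∞ = 0 eV
E_5 = -13.6057 × 3² / 5² = -4.89805 eV

Energy at series limit:
ΔE = E_∞ - E_5 = 0 - (-4.89805) = 4.89805 eV

This energy equals the ionization energy from the n = 5 state of Li²⁺.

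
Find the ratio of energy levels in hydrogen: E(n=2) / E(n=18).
81.000000

Using E_n = -13.6057 Z² / n² eV with Z = 1:

E_2 = -13.6057 / 2² = -13.6057 / 4 = -3.401425000000 eV
E_18 = -13.6057 / 18² = -13.6057 / 324 = -0.041992901235 eV

The ratio is:
E_2/E_18 = (-3.401425000000) / (-0.041992901235)
E_2/E_18 = (-13.6057/4) / (-13.6057/324)
E_2/E_18 = 324/4
E_2/E_18 = 81.000000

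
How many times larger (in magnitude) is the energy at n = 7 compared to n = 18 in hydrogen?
6.61

Using E_n = -13.6057 Z² / n² eV with Z = 1:

E_7 = -13.6057 / 7² = -13.6057 / 49 = -0.27766735 eV
E_18 = -13.6057 / 18² = -13.6057 / 324 = -0.04199290 eV

The ratio is:
E_7/E_18 = (-0.27766735) / (-0.04199290)
E_7/E_18 = (-13.6057/49) / (-13.6057/324)
E_7/E_18 = 324/49
E_7/E_18 = 6.61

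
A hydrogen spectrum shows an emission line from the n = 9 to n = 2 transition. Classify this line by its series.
Balmer series

The spectral series in hydrogen are named based on the final (lower) energy level:
- Lyman series: n_final = 1 (ultraviolet)
- Balmer series: n_final = 2 (visible/near-UV)
- Paschen series: n_final = 3 (infrared)
- Brackett series: n_final = 4 (infrared)
- Pfund series: n_final = 5 (far infrared)

Since this transition ends at n = 2, it belongs to the Balmer series.

For reference, this 9 → 2 line has photon energy
ΔE = 13.6057 eV × (1/2² - 1/9²) = 3.2334533951 eV,
corresponding to wavelength λ = hc/ΔE = 1239.84 eV·nm / 3.2334533951 eV = 383.441432 nm in the visible/near-UV region.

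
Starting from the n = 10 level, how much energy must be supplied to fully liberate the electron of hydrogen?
0.136057 eV

The ionization energy is the energy needed to remove the electron completely (n → ∞).

For hydrogen, E_n = -13.6057 eV / n².

At n = 10: E_10 = -13.6057 / 10² = -0.136057000 eV
At n = ∞: E_∞ = 0 eV

Ionization energy = E_∞ - E_10 = 0 - (-0.136057000) = 0.136057000 eV
Ionization energy ≈ 0.136057 eV

This is also called the binding energy of the electron in state n = 10.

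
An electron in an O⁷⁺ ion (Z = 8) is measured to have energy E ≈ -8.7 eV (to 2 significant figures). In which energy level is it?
n = 10

The exact energy levels follow E_n = -13.6057 Z² / n² eV with Z = 8.

The measured value (-8.7 eV) is reported to only 2 significant figures, so we must test candidate n values and see which one matches to that precision.

Candidate energies:
  n = 8:  E = -13.6057 × 8² / 8² = -13.60570 eV
  n = 9:  E = -13.6057 × 8² / 9² = -10.75018 eV
  n = 10:  E = -13.6057 × 8² / 10² = -8.70765 eV  ← matches
  n = 11:  E = -13.6057 × 8² / 11² = -7.19640 eV
  n = 12:  E = -13.6057 × 8² / 12² = -6.04698 eV

Checking against the measurement of -8.7 eV (2 sig figs), only n = 10 agrees:
E_10 = -8.70765 eV, which rounds to -8.7 eV ✓

Therefore n = 10.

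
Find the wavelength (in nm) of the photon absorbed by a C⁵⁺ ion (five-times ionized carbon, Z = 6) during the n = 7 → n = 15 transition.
158.57 nm

First, find the transition energy using E_n = -13.6057 Z² / n² eV:
E_7 = -13.6057 × 6² / 7² = -9.996024 eV
E_15 = -13.6057 × 6² / 15² = -2.176912 eV

Photon energy: |ΔE| = |E_15 - E_7| = 7.819112 eV

Convert to wavelength using E = hc/λ with hc = 1239.84 eV·nm:
λ = hc/E = 1239.84 eV·nm / 7.819112 eV
λ = 158.57 nm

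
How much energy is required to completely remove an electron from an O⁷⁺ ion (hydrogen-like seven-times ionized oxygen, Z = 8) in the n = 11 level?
7.196403 eV

The ionization energy is the energy needed to remove the electron completely (n → ∞).

For a hydrogen-like ion with Z = 8, E_n = -13.6057 Z² / n² eV.

At n = 11: E_11 = -13.6057 × 8² / 11² = -7.196403306 eV
At n = ∞: E_∞ = 0 eV

Ionization energy = E_∞ - E_11 = 0 - (-7.196403306) = 7.196403306 eV
Ionization energy ≈ 7.196403 eV

This is also called the binding energy of the electron in state n = 11.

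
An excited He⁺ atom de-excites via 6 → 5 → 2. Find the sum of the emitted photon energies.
12.09396 eV

The energy levels of He⁺ are E_n = -13.6057 × 2² / n² eV.

First transition (6 → 5):
ΔE₁ = |E_5 - E_6|
ΔE₁ = |-2.17691200000 - (-1.51174444444)| = 0.66516756 eV

Second transition (5 → 2):
ΔE₂ = |E_2 - E_5|
ΔE₂ = |-13.60570000000 - (-2.17691200000)| = 11.42878800 eV

Total energy released:
E_total = ΔE₁ + ΔE₂ = 0.66516756 + 11.42878800 = 12.09396 eV

Note: This equals the direct transition 6 → 2: 12.09396 eV ✓
Energy is conserved regardless of the path taken.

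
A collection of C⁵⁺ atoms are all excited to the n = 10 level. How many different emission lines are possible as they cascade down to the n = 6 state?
10

The electron can occupy levels n = 6, 7, ..., 10 during de-excitation — that is m = 10 - 6 + 1 = 5 distinct levels.

The number of distinct spectral lines equals the number of ways to choose 2 of these m levels (each pair gives one possible emission transition):

Number of lines = m(m-1)/2 = 5×4/2 = 10

These correspond to all possible transitions between the 5 levels:
10 → 9, 10 → 8, 10 → 7, 10 → 6, 9 → 8, 9 → 7, 9 → 6, 8 → 7...

Each transition produces a photon with a unique energy (and thus wavelength). This count does not depend on Z.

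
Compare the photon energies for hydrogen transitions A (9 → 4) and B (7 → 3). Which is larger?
7 → 3

Calculate the energy for each transition:

Transition 9 → 4:
ΔE₁ = |E_4 - E_9| = |-13.6057/4² - (-13.6057/9²)|
ΔE₁ = |-0.850356250 - (-0.167971605)| = 0.682385 eV

Transition 7 → 3:
ΔE₂ = |E_3 - E_7| = |-13.6057/3² - (-13.6057/7²)|
ΔE₂ = |-1.511744444 - (-0.277667347)| = 1.234077 eV

Since 1.234077 eV > 0.682385 eV, the transition 7 → 3 emits the more energetic photon.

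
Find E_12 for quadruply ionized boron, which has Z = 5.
-2.36210 eV

For hydrogen-like ions, the energy levels scale with Z²:
E_n = -13.6057 Z² / n² eV

For B⁴⁺ (Z = 5) at n = 12:
E_12 = -13.6057 × 5² / 12²
E_12 = -13.6057 × 25 / 144
E_12 = -340.1425 / 144
E_12 = -2.36210 eV

The energy is 25 times more negative than hydrogen at the same n due to the stronger nuclear charge.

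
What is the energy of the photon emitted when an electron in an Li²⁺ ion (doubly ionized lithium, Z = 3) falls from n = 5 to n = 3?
8.70765 eV

The energy levels are E_n = -13.6057 Z² eV / n².

Energy at n = 5: E_5 = -13.6057 × 3² / 5² = -4.89805200 eV
Energy at n = 3: E_3 = -13.6057 × 3² / 3² = -13.60570000 eV

For emission (electron falling to lower state), the photon energy is:
E_photon = E_5 - E_3 = |-4.89805200 - (-13.60570000)|
E_photon = 8.70765 eV

This energy is carried away by the emitted photon.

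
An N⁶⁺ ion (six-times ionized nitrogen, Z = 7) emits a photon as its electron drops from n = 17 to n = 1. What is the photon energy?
664.37245 eV

The energy levels are E_n = -13.6057 Z² eV / n².

Energy at n = 17: E_17 = -13.6057 × 7² / 17² = -2.30684879 eV
Energy at n = 1: E_1 = -13.6057 × 7² / 1² = -666.67930000 eV

For emission (electron falling to lower state), the photon energy is:
E_photon = E_17 - E_1 = |-2.30684879 - (-666.67930000)|
E_photon = 664.37245 eV

This energy is carried away by the emitted photon.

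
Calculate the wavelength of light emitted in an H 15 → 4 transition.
1569.64329 nm

First, find the transition energy using E_n = -13.6057 / n² eV:
E_15 = -13.6057 / 15² = -0.06046977778 eV
E_4 = -13.6057 / 4² = -0.85035625000 eV

Photon energy: |ΔE| = |E_4 - E_15| = 0.78988647222 eV

Convert to wavelength using E = hc/λ with hc = 1239.84 eV·nm:
λ = hc/E = 1239.84 eV·nm / 0.78988647222 eV
λ = 1569.64329 nm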